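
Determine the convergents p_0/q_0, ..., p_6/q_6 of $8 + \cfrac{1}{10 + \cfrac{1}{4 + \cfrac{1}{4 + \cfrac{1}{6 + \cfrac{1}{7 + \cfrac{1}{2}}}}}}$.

Using the convergent recurrence p_i = a_i*p_{i-1} + p_{i-2}, q_i = a_i*q_{i-1} + q_{i-2} with p_{-2}=0, p_{-1}=1, q_{-2}=1, q_{-1}=0:
  i=0: a_0=8, p_0 = 8*1 + 0 = 8, q_0 = 8*0 + 1 = 1.
  i=1: a_1=10, p_1 = 10*8 + 1 = 81, q_1 = 10*1 + 0 = 10.
  i=2: a_2=4, p_2 = 4*81 + 8 = 332, q_2 = 4*10 + 1 = 41.
  i=3: a_3=4, p_3 = 4*332 + 81 = 1409, q_3 = 4*41 + 10 = 174.
  i=4: a_4=6, p_4 = 6*1409 + 332 = 8786, q_4 = 6*174 + 41 = 1085.
  i=5: a_5=7, p_5 = 7*8786 + 1409 = 62911, q_5 = 7*1085 + 174 = 7769.
  i=6: a_6=2, p_6 = 2*62911 + 8786 = 134608, q_6 = 2*7769 + 1085 = 16623.

8/1, 81/10, 332/41, 1409/174, 8786/1085, 62911/7769, 134608/16623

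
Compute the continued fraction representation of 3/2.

Run the Euclidean algorithm on 3 and 2; the successive quotients are the partial quotients a_0, a_1, ... (each step inverts the fractional part left over by the previous one):
  3 = 1*2 + 1, so a_0 = 1.
  2 = 2*1 + 0, so a_1 = 2.
The remainder reaches 0 after 2 divisions, so the expansion has 2 partial quotients, read off in order.

[1; 2]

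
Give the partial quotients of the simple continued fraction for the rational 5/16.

[0; 3, 5]

Run the Euclidean algorithm on 5 and 16; the successive quotients are the partial quotients a_0, a_1, ... (each step inverts the fractional part left over by the previous one):
  5 = 0*16 + 5, so a_0 = 0.
  16 = 3*5 + 1, so a_1 = 3.
  5 = 5*1 + 0, so a_2 = 5.
The remainder reaches 0 after 3 divisions, so the expansion has 3 partial quotients, read off in order.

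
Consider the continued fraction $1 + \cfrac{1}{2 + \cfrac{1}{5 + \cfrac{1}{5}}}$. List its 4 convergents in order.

Using the convergent recurrence p_i = a_i*p_{i-1} + p_{i-2}, q_i = a_i*q_{i-1} + q_{i-2} with p_{-2}=0, p_{-1}=1, q_{-2}=1, q_{-1}=0:
  i=0: a_0=1, p_0 = 1*1 + 0 = 1, q_0 = 1*0 + 1 = 1.
  i=1: a_1=2, p_1 = 2*1 + 1 = 3, q_1 = 2*1 + 0 = 2.
  i=2: a_2=5, p_2 = 5*3 + 1 = 16, q_2 = 5*2 + 1 = 11.
  i=3: a_3=5, p_3 = 5*16 + 3 = 83, q_3 = 5*11 + 2 = 57.

1/1, 3/2, 16/11, 83/57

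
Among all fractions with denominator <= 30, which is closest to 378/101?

101/27

Expand x = 378/101 as a continued fraction with the Euclidean algorithm:
  378 = 3*101 + 75, so a_0 = 3.
  101 = 1*75 + 26, so a_1 = 1.
  75 = 2*26 + 23, so a_2 = 2.
  26 = 1*23 + 3, so a_3 = 1.
  23 = 7*3 + 2, so a_4 = 7.
  3 = 1*2 + 1, so a_5 = 1.
  2 = 2*1 + 0, so a_6 = 2.
so x = [3; 1, 2, 1, 7, 1, 2].
Convergents (p_i = a_i*p_{i-1} + p_{i-2}, q_i = a_i*q_{i-1} + q_{i-2} with p_{-2}=0, p_{-1}=1, q_{-2}=1, q_{-1}=0), until the denominator exceeds 30:
  i=0: a_0=3, p_0 = 3*1 + 0 = 3, q_0 = 3*0 + 1 = 1.
  i=1: a_1=1, p_1 = 1*3 + 1 = 4, q_1 = 1*1 + 0 = 1.
  i=2: a_2=2, p_2 = 2*4 + 3 = 11, q_2 = 2*1 + 1 = 3.
  i=3: a_3=1, p_3 = 1*11 + 4 = 15, q_3 = 1*3 + 1 = 4.
  i=4: a_4=7, p_4 = 7*15 + 11 = 116, q_4 = 7*4 + 3 = 31.
q_4 = 31 > 30, so the last convergent with denominator <= 30 is p_3/q_3 = 15/4.
The closest fraction with denominator <= 30 is either p_3/q_3 or the intermediate fraction (k*p_3 + p_2)/(k*q_3 + q_2) with the largest k >= 1 whose denominator stays <= 30; these approach x as k grows, and every other convergent or intermediate fraction in range is farther away.
Largest k: floor((30 - q_2)/q_3) = floor((30 - 3)/4) = 6.
That gives (6*15 + 11)/(6*4 + 3) = 101/27.
Compare the errors: |x - 15/4| = |378*4 - 15*101|/(101*4) = 3/404, and |x - 101/27| = |378*27 - 101*101|/(101*27) = 5/2727.
Cross-multiplying, 5*404 = 2020 < 8181 = 3*2727, so 5/2727 is smaller: the intermediate fraction 101/27 is closer to x than 15/4.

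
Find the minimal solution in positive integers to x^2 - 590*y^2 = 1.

First expand sqrt(590) as a continued fraction. With x_i = (sqrt(590) + m_i)/d_i and (m_0, d_0) = (0, 1): a_0 = floor(sqrt(590)) = 24, since 24^2 = 576 <= 590 < 625 = 25^2.
Iterate m_{i+1} = d_i*a_i - m_i, d_{i+1} = (590 - m_{i+1}^2)/d_i, a_{i+1} = floor((a_0 + m_{i+1})/d_{i+1}):
  m_1 = 1*24 - 0 = 24, d_1 = (590 - 24^2)/1 = 14/1 = 14, a_1 = floor((24 + 24)/14) = 3.
  m_2 = 14*3 - 24 = 18, d_2 = (590 - 18^2)/14 = 266/14 = 19, a_2 = floor((24 + 18)/19) = 2.
  m_3 = 19*2 - 18 = 20, d_3 = (590 - 20^2)/19 = 190/19 = 10, a_3 = floor((24 + 20)/10) = 4.
  m_4 = 10*4 - 20 = 20, d_4 = (590 - 20^2)/10 = 190/10 = 19, a_4 = floor((24 + 20)/19) = 2.
  m_5 = 19*2 - 20 = 18, d_5 = (590 - 18^2)/19 = 266/19 = 14, a_5 = floor((24 + 18)/14) = 3.
  m_6 = 14*3 - 18 = 24, d_6 = (590 - 24^2)/14 = 14/14 = 1, a_6 = floor((24 + 24)/1) = 48.
  m_7 = 1*48 - 24 = 24, d_7 = (590 - 24^2)/1 = 14/1 = 14: (m_7, d_7) = (m_1, d_1) = (24, 14), so from here the quotients repeat a_1, ..., a_6; the period length is 6.
So sqrt(590) = [24; (3, 2, 4, 2, 3, 48)] with period length k = 6.
k is even, so the fundamental solution of x^2 - 590y^2 = 1 is (p_{k-1}, q_{k-1}) = (p_5, q_5); compute convergents through index 5.
Convergents (p_i = a_i*p_{i-1} + p_{i-2}, q_i = a_i*q_{i-1} + q_{i-2} with p_{-2}=0, p_{-1}=1, q_{-2}=1, q_{-1}=0):
  i=0: a_0=24, p_0 = 24*1 + 0 = 24, q_0 = 24*0 + 1 = 1.
  i=1: a_1=3, p_1 = 3*24 + 1 = 73, q_1 = 3*1 + 0 = 3.
  i=2: a_2=2, p_2 = 2*73 + 24 = 170, q_2 = 2*3 + 1 = 7.
  i=3: a_3=4, p_3 = 4*170 + 73 = 753, q_3 = 4*7 + 3 = 31.
  i=4: a_4=2, p_4 = 2*753 + 170 = 1676, q_4 = 2*31 + 7 = 69.
  i=5: a_5=3, p_5 = 3*1676 + 753 = 5781, q_5 = 3*69 + 31 = 238.
Check: 5781^2 - 590*238^2 = 33419961 - 33419960 = 1, so (x, y) = (5781, 238) solves the equation, and by the theorem it is the least positive solution.

(x, y) = (5781, 238)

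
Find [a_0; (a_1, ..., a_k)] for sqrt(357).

Write x_i = (sqrt(357) + m_i)/d_i with (m_0, d_0) = (0, 1). a_0 = floor(sqrt(357)) = 18, since 18^2 = 324 <= 357 < 361 = 19^2.
Iterate m_{i+1} = d_i*a_i - m_i, d_{i+1} = (357 - m_{i+1}^2)/d_i, a_{i+1} = floor((a_0 + m_{i+1})/d_{i+1}):
  m_1 = 1*18 - 0 = 18, d_1 = (357 - 18^2)/1 = 33/1 = 33, a_1 = floor((18 + 18)/33) = 1.
  m_2 = 33*1 - 18 = 15, d_2 = (357 - 15^2)/33 = 132/33 = 4, a_2 = floor((18 + 15)/4) = 8.
  m_3 = 4*8 - 15 = 17, d_3 = (357 - 17^2)/4 = 68/4 = 17, a_3 = floor((18 + 17)/17) = 2.
  m_4 = 17*2 - 17 = 17, d_4 = (357 - 17^2)/17 = 68/17 = 4, a_4 = floor((18 + 17)/4) = 8.
  m_5 = 4*8 - 17 = 15, d_5 = (357 - 15^2)/4 = 132/4 = 33, a_5 = floor((18 + 15)/33) = 1.
  m_6 = 33*1 - 15 = 18, d_6 = (357 - 18^2)/33 = 33/33 = 1, a_6 = floor((18 + 18)/1) = 36.
  m_7 = 1*36 - 18 = 18, d_7 = (357 - 18^2)/1 = 33/1 = 33: (m_7, d_7) = (m_1, d_1) = (18, 33), so from here the quotients repeat a_1, ..., a_6; the period length is 6.
Hence the expansion of sqrt(357) is a_0 = 18 followed by the repeating block 1, 8, 2, 8, 1, 36 (period 6).

[18; (1, 8, 2, 8, 1, 36)]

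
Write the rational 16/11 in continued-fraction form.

[1; 2, 5]

Run the Euclidean algorithm on 16 and 11; the successive quotients are the partial quotients a_0, a_1, ... (each step inverts the fractional part left over by the previous one):
  16 = 1*11 + 5, so a_0 = 1.
  11 = 2*5 + 1, so a_1 = 2.
  5 = 5*1 + 0, so a_2 = 5.
The remainder reaches 0 after 3 divisions, so the expansion has 3 partial quotients, read off in order.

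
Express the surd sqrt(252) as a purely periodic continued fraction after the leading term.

[15; (1, 6, 1, 30)]

Write x_i = (sqrt(252) + m_i)/d_i with (m_0, d_0) = (0, 1). a_0 = floor(sqrt(252)) = 15, since 15^2 = 225 <= 252 < 256 = 16^2.
Iterate m_{i+1} = d_i*a_i - m_i, d_{i+1} = (252 - m_{i+1}^2)/d_i, a_{i+1} = floor((a_0 + m_{i+1})/d_{i+1}):
  m_1 = 1*15 - 0 = 15, d_1 = (252 - 15^2)/1 = 27/1 = 27, a_1 = floor((15 + 15)/27) = 1.
  m_2 = 27*1 - 15 = 12, d_2 = (252 - 12^2)/27 = 108/27 = 4, a_2 = floor((15 + 12)/4) = 6.
  m_3 = 4*6 - 12 = 12, d_3 = (252 - 12^2)/4 = 108/4 = 27, a_3 = floor((15 + 12)/27) = 1.
  m_4 = 27*1 - 12 = 15, d_4 = (252 - 15^2)/27 = 27/27 = 1, a_4 = floor((15 + 15)/1) = 30.
  m_5 = 1*30 - 15 = 15, d_5 = (252 - 15^2)/1 = 27/1 = 27: (m_5, d_5) = (m_1, d_1) = (15, 27), so from here the quotients repeat a_1, ..., a_4; the period length is 4.
Hence the expansion of sqrt(252) is a_0 = 15 followed by the repeating block 1, 6, 1, 30 (period 4).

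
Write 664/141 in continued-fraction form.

[4; 1, 2, 2, 3, 1, 1, 2]

Run the Euclidean algorithm on 664 and 141; the successive quotients are the partial quotients a_0, a_1, ... (each step inverts the fractional part left over by the previous one):
  664 = 4*141 + 100, so a_0 = 4.
  141 = 1*100 + 41, so a_1 = 1.
  100 = 2*41 + 18, so a_2 = 2.
  41 = 2*18 + 5, so a_3 = 2.
  18 = 3*5 + 3, so a_4 = 3.
  5 = 1*3 + 2, so a_5 = 1.
  3 = 1*2 + 1, so a_6 = 1.
  2 = 2*1 + 0, so a_7 = 2.
The remainder reaches 0 after 8 divisions, so the expansion has 8 partial quotients, read off in order.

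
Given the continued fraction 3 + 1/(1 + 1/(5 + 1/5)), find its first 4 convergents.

3/1, 4/1, 23/6, 119/31

Using the convergent recurrence p_i = a_i*p_{i-1} + p_{i-2}, q_i = a_i*q_{i-1} + q_{i-2} with p_{-2}=0, p_{-1}=1, q_{-2}=1, q_{-1}=0:
  i=0: a_0=3, p_0 = 3*1 + 0 = 3, q_0 = 3*0 + 1 = 1.
  i=1: a_1=1, p_1 = 1*3 + 1 = 4, q_1 = 1*1 + 0 = 1.
  i=2: a_2=5, p_2 = 5*4 + 3 = 23, q_2 = 5*1 + 1 = 6.
  i=3: a_3=5, p_3 = 5*23 + 4 = 119, q_3 = 5*6 + 1 = 31.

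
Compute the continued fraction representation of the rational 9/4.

[2; 4]

Run the Euclidean algorithm on 9 and 4; the successive quotients are the partial quotients a_0, a_1, ... (each step inverts the fractional part left over by the previous one):
  9 = 2*4 + 1, so a_0 = 2.
  4 = 4*1 + 0, so a_1 = 4.
The remainder reaches 0 after 2 divisions, so the expansion has 2 partial quotients, read off in order.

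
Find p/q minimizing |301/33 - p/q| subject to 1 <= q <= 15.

Expand x = 301/33 as a continued fraction with the Euclidean algorithm:
  301 = 9*33 + 4, so a_0 = 9.
  33 = 8*4 + 1, so a_1 = 8.
  4 = 4*1 + 0, so a_2 = 4.
so x = [9; 8, 4].
Convergents (p_i = a_i*p_{i-1} + p_{i-2}, q_i = a_i*q_{i-1} + q_{i-2} with p_{-2}=0, p_{-1}=1, q_{-2}=1, q_{-1}=0), until the denominator exceeds 15:
  i=0: a_0=9, p_0 = 9*1 + 0 = 9, q_0 = 9*0 + 1 = 1.
  i=1: a_1=8, p_1 = 8*9 + 1 = 73, q_1 = 8*1 + 0 = 8.
  i=2: a_2=4, p_2 = 4*73 + 9 = 301, q_2 = 4*8 + 1 = 33.
q_2 = 33 > 15, so the last convergent with denominator <= 15 is p_1/q_1 = 73/8.
The closest fraction with denominator <= 15 is either p_1/q_1 or the intermediate fraction (k*p_1 + p_0)/(k*q_1 + q_0) with the largest k >= 1 whose denominator stays <= 15; these approach x as k grows, and every other convergent or intermediate fraction in range is farther away.
Largest k: floor((15 - q_0)/q_1) = floor((15 - 1)/8) = 1.
That gives (1*73 + 9)/(1*8 + 1) = 82/9.
Compare the errors: |x - 73/8| = |301*8 - 73*33|/(33*8) = 1/264, and |x - 82/9| = |301*9 - 82*33|/(33*9) = 3/297.
Cross-multiplying, 1*297 = 297 < 792 = 3*264, so 1/264 is smaller: the convergent 73/8 is closer to x than 82/9.

73/8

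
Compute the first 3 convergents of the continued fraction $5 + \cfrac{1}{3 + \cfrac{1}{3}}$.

5/1, 16/3, 53/10

Using the convergent recurrence p_i = a_i*p_{i-1} + p_{i-2}, q_i = a_i*q_{i-1} + q_{i-2} with p_{-2}=0, p_{-1}=1, q_{-2}=1, q_{-1}=0:
  i=0: a_0=5, p_0 = 5*1 + 0 = 5, q_0 = 5*0 + 1 = 1.
  i=1: a_1=3, p_1 = 3*5 + 1 = 16, q_1 = 3*1 + 0 = 3.
  i=2: a_2=3, p_2 = 3*16 + 5 = 53, q_2 = 3*3 + 1 = 10.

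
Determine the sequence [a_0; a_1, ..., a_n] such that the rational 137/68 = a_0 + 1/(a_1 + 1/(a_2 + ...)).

[2; 68]

Run the Euclidean algorithm on 137 and 68; the successive quotients are the partial quotients a_0, a_1, ... (each step inverts the fractional part left over by the previous one):
  137 = 2*68 + 1, so a_0 = 2.
  68 = 68*1 + 0, so a_1 = 68.
The remainder reaches 0 after 2 divisions, so the expansion has 2 partial quotients, read off in order.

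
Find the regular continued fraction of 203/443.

Run the Euclidean algorithm on 203 and 443; the successive quotients are the partial quotients a_0, a_1, ... (each step inverts the fractional part left over by the previous one):
  203 = 0*443 + 203, so a_0 = 0.
  443 = 2*203 + 37, so a_1 = 2.
  203 = 5*37 + 18, so a_2 = 5.
  37 = 2*18 + 1, so a_3 = 2.
  18 = 18*1 + 0, so a_4 = 18.
The remainder reaches 0 after 5 divisions, so the expansion has 5 partial quotients, read off in order.

[0; 2, 5, 2, 18]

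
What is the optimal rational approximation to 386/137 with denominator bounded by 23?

31/11

Expand x = 386/137 as a continued fraction with the Euclidean algorithm:
  386 = 2*137 + 112, so a_0 = 2.
  137 = 1*112 + 25, so a_1 = 1.
  112 = 4*25 + 12, so a_2 = 4.
  25 = 2*12 + 1, so a_3 = 2.
  12 = 12*1 + 0, so a_4 = 12.
so x = [2; 1, 4, 2, 12].
Convergents (p_i = a_i*p_{i-1} + p_{i-2}, q_i = a_i*q_{i-1} + q_{i-2} with p_{-2}=0, p_{-1}=1, q_{-2}=1, q_{-1}=0), until the denominator exceeds 23:
  i=0: a_0=2, p_0 = 2*1 + 0 = 2, q_0 = 2*0 + 1 = 1.
  i=1: a_1=1, p_1 = 1*2 + 1 = 3, q_1 = 1*1 + 0 = 1.
  i=2: a_2=4, p_2 = 4*3 + 2 = 14, q_2 = 4*1 + 1 = 5.
  i=3: a_3=2, p_3 = 2*14 + 3 = 31, q_3 = 2*5 + 1 = 11.
  i=4: a_4=12, p_4 = 12*31 + 14 = 386, q_4 = 12*11 + 5 = 137.
q_4 = 137 > 23, so the last convergent with denominator <= 23 is p_3/q_3 = 31/11.
The closest fraction with denominator <= 23 is either p_3/q_3 or the intermediate fraction (k*p_3 + p_2)/(k*q_3 + q_2) with the largest k >= 1 whose denominator stays <= 23; these approach x as k grows, and every other convergent or intermediate fraction in range is farther away.
Largest k: floor((23 - q_2)/q_3) = floor((23 - 5)/11) = 1.
That gives (1*31 + 14)/(1*11 + 5) = 45/16.
Compare the errors: |x - 31/11| = |386*11 - 31*137|/(137*11) = 1/1507, and |x - 45/16| = |386*16 - 45*137|/(137*16) = 11/2192.
Cross-multiplying, 1*2192 = 2192 < 16577 = 11*1507, so 1/1507 is smaller: the convergent 31/11 is closer to x than 45/16.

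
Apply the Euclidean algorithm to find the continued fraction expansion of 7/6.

Run the Euclidean algorithm on 7 and 6; the successive quotients are the partial quotients a_0, a_1, ... (each step inverts the fractional part left over by the previous one):
  7 = 1*6 + 1, so a_0 = 1.
  6 = 6*1 + 0, so a_1 = 6.
The remainder reaches 0 after 2 divisions, so the expansion has 2 partial quotients, read off in order.

[1; 6]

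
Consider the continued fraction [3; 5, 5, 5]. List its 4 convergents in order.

3/1, 16/5, 83/26, 431/135

Using the convergent recurrence p_i = a_i*p_{i-1} + p_{i-2}, q_i = a_i*q_{i-1} + q_{i-2} with p_{-2}=0, p_{-1}=1, q_{-2}=1, q_{-1}=0:
  i=0: a_0=3, p_0 = 3*1 + 0 = 3, q_0 = 3*0 + 1 = 1.
  i=1: a_1=5, p_1 = 5*3 + 1 = 16, q_1 = 5*1 + 0 = 5.
  i=2: a_2=5, p_2 = 5*16 + 3 = 83, q_2 = 5*5 + 1 = 26.
  i=3: a_3=5, p_3 = 5*83 + 16 = 431, q_3 = 5*26 + 5 = 135.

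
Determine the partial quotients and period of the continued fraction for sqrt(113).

Write x_i = (sqrt(113) + m_i)/d_i with (m_0, d_0) = (0, 1). a_0 = floor(sqrt(113)) = 10, since 10^2 = 100 <= 113 < 121 = 11^2.
Iterate m_{i+1} = d_i*a_i - m_i, d_{i+1} = (113 - m_{i+1}^2)/d_i, a_{i+1} = floor((a_0 + m_{i+1})/d_{i+1}):
  m_1 = 1*10 - 0 = 10, d_1 = (113 - 10^2)/1 = 13/1 = 13, a_1 = floor((10 + 10)/13) = 1.
  m_2 = 13*1 - 10 = 3, d_2 = (113 - 3^2)/13 = 104/13 = 8, a_2 = floor((10 + 3)/8) = 1.
  m_3 = 8*1 - 3 = 5, d_3 = (113 - 5^2)/8 = 88/8 = 11, a_3 = floor((10 + 5)/11) = 1.
  m_4 = 11*1 - 5 = 6, d_4 = (113 - 6^2)/11 = 77/11 = 7, a_4 = floor((10 + 6)/7) = 2.
  m_5 = 7*2 - 6 = 8, d_5 = (113 - 8^2)/7 = 49/7 = 7, a_5 = floor((10 + 8)/7) = 2.
  m_6 = 7*2 - 8 = 6, d_6 = (113 - 6^2)/7 = 77/7 = 11, a_6 = floor((10 + 6)/11) = 1.
  m_7 = 11*1 - 6 = 5, d_7 = (113 - 5^2)/11 = 88/11 = 8, a_7 = floor((10 + 5)/8) = 1.
  m_8 = 8*1 - 5 = 3, d_8 = (113 - 3^2)/8 = 104/8 = 13, a_8 = floor((10 + 3)/13) = 1.
  m_9 = 13*1 - 3 = 10, d_9 = (113 - 10^2)/13 = 13/13 = 1, a_9 = floor((10 + 10)/1) = 20.
  m_10 = 1*20 - 10 = 10, d_10 = (113 - 10^2)/1 = 13/1 = 13: (m_10, d_10) = (m_1, d_1) = (10, 13), so from here the quotients repeat a_1, ..., a_9; the period length is 9.
Hence the expansion of sqrt(113) is a_0 = 10 followed by the repeating block 1, 1, 1, 2, 2, 1, 1, 1, 20 (period 9).

[10; (1, 1, 1, 2, 2, 1, 1, 1, 20)]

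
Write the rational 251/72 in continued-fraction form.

Run the Euclidean algorithm on 251 and 72; the successive quotients are the partial quotients a_0, a_1, ... (each step inverts the fractional part left over by the previous one):
  251 = 3*72 + 35, so a_0 = 3.
  72 = 2*35 + 2, so a_1 = 2.
  35 = 17*2 + 1, so a_2 = 17.
  2 = 2*1 + 0, so a_3 = 2.
The remainder reaches 0 after 4 divisions, so the expansion has 4 partial quotients, read off in order.

[3; 2, 17, 2]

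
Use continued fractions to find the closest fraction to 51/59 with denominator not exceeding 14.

6/7

Expand x = 51/59 as a continued fraction with the Euclidean algorithm:
  51 = 0*59 + 51, so a_0 = 0.
  59 = 1*51 + 8, so a_1 = 1.
  51 = 6*8 + 3, so a_2 = 6.
  8 = 2*3 + 2, so a_3 = 2.
  3 = 1*2 + 1, so a_4 = 1.
  2 = 2*1 + 0, so a_5 = 2.
so x = [0; 1, 6, 2, 1, 2].
Convergents (p_i = a_i*p_{i-1} + p_{i-2}, q_i = a_i*q_{i-1} + q_{i-2} with p_{-2}=0, p_{-1}=1, q_{-2}=1, q_{-1}=0), until the denominator exceeds 14:
  i=0: a_0=0, p_0 = 0*1 + 0 = 0, q_0 = 0*0 + 1 = 1.
  i=1: a_1=1, p_1 = 1*0 + 1 = 1, q_1 = 1*1 + 0 = 1.
  i=2: a_2=6, p_2 = 6*1 + 0 = 6, q_2 = 6*1 + 1 = 7.
  i=3: a_3=2, p_3 = 2*6 + 1 = 13, q_3 = 2*7 + 1 = 15.
q_3 = 15 > 14, so the last convergent with denominator <= 14 is p_2/q_2 = 6/7.
The closest fraction with denominator <= 14 is either p_2/q_2 or the intermediate fraction (k*p_2 + p_1)/(k*q_2 + q_1) with the largest k >= 1 whose denominator stays <= 14; these approach x as k grows, and every other convergent or intermediate fraction in range is farther away.
Largest k: floor((14 - q_1)/q_2) = floor((14 - 1)/7) = 1.
That gives (1*6 + 1)/(1*7 + 1) = 7/8.
Compare the errors: |x - 6/7| = |51*7 - 6*59|/(59*7) = 3/413, and |x - 7/8| = |51*8 - 7*59|/(59*8) = 5/472.
Cross-multiplying, 3*472 = 1416 < 2065 = 5*413, so 3/413 is smaller: the convergent 6/7 is closer to x than 7/8.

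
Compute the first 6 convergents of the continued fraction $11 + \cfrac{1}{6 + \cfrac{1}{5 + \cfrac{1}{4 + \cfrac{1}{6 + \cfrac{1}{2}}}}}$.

11/1, 67/6, 346/31, 1451/130, 9052/811, 19555/1752

Using the convergent recurrence p_i = a_i*p_{i-1} + p_{i-2}, q_i = a_i*q_{i-1} + q_{i-2} with p_{-2}=0, p_{-1}=1, q_{-2}=1, q_{-1}=0:
  i=0: a_0=11, p_0 = 11*1 + 0 = 11, q_0 = 11*0 + 1 = 1.
  i=1: a_1=6, p_1 = 6*11 + 1 = 67, q_1 = 6*1 + 0 = 6.
  i=2: a_2=5, p_2 = 5*67 + 11 = 346, q_2 = 5*6 + 1 = 31.
  i=3: a_3=4, p_3 = 4*346 + 67 = 1451, q_3 = 4*31 + 6 = 130.
  i=4: a_4=6, p_4 = 6*1451 + 346 = 9052, q_4 = 6*130 + 31 = 811.
  i=5: a_5=2, p_5 = 2*9052 + 1451 = 19555, q_5 = 2*811 + 130 = 1752.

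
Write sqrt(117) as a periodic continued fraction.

[10; (1, 4, 2, 4, 1, 20)]

Write x_i = (sqrt(117) + m_i)/d_i with (m_0, d_0) = (0, 1). a_0 = floor(sqrt(117)) = 10, since 10^2 = 100 <= 117 < 121 = 11^2.
Iterate m_{i+1} = d_i*a_i - m_i, d_{i+1} = (117 - m_{i+1}^2)/d_i, a_{i+1} = floor((a_0 + m_{i+1})/d_{i+1}):
  m_1 = 1*10 - 0 = 10, d_1 = (117 - 10^2)/1 = 17/1 = 17, a_1 = floor((10 + 10)/17) = 1.
  m_2 = 17*1 - 10 = 7, d_2 = (117 - 7^2)/17 = 68/17 = 4, a_2 = floor((10 + 7)/4) = 4.
  m_3 = 4*4 - 7 = 9, d_3 = (117 - 9^2)/4 = 36/4 = 9, a_3 = floor((10 + 9)/9) = 2.
  m_4 = 9*2 - 9 = 9, d_4 = (117 - 9^2)/9 = 36/9 = 4, a_4 = floor((10 + 9)/4) = 4.
  m_5 = 4*4 - 9 = 7, d_5 = (117 - 7^2)/4 = 68/4 = 17, a_5 = floor((10 + 7)/17) = 1.
  m_6 = 17*1 - 7 = 10, d_6 = (117 - 10^2)/17 = 17/17 = 1, a_6 = floor((10 + 10)/1) = 20.
  m_7 = 1*20 - 10 = 10, d_7 = (117 - 10^2)/1 = 17/1 = 17: (m_7, d_7) = (m_1, d_1) = (10, 17), so from here the quotients repeat a_1, ..., a_6; the period length is 6.
Hence the expansion of sqrt(117) is a_0 = 10 followed by the repeating block 1, 4, 2, 4, 1, 20 (period 6).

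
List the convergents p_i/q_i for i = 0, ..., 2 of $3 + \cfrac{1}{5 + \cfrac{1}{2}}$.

Using the convergent recurrence p_i = a_i*p_{i-1} + p_{i-2}, q_i = a_i*q_{i-1} + q_{i-2} with p_{-2}=0, p_{-1}=1, q_{-2}=1, q_{-1}=0:
  i=0: a_0=3, p_0 = 3*1 + 0 = 3, q_0 = 3*0 + 1 = 1.
  i=1: a_1=5, p_1 = 5*3 + 1 = 16, q_1 = 5*1 + 0 = 5.
  i=2: a_2=2, p_2 = 2*16 + 3 = 35, q_2 = 2*5 + 1 = 11.

3/1, 16/5, 35/11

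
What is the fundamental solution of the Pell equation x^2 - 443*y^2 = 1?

(x, y) = (442, 21)

First expand sqrt(443) as a continued fraction. With x_i = (sqrt(443) + m_i)/d_i and (m_0, d_0) = (0, 1): a_0 = floor(sqrt(443)) = 21, since 21^2 = 441 <= 443 < 484 = 22^2.
Iterate m_{i+1} = d_i*a_i - m_i, d_{i+1} = (443 - m_{i+1}^2)/d_i, a_{i+1} = floor((a_0 + m_{i+1})/d_{i+1}):
  m_1 = 1*21 - 0 = 21, d_1 = (443 - 21^2)/1 = 2/1 = 2, a_1 = floor((21 + 21)/2) = 21.
  m_2 = 2*21 - 21 = 21, d_2 = (443 - 21^2)/2 = 2/2 = 1, a_2 = floor((21 + 21)/1) = 42.
  m_3 = 1*42 - 21 = 21, d_3 = (443 - 21^2)/1 = 2/1 = 2: (m_3, d_3) = (m_1, d_1) = (21, 2), so from here the quotients repeat a_1, a_2; the period length is 2.
So sqrt(443) = [21; (21, 42)] with period length k = 2.
k is even, so the fundamental solution of x^2 - 443y^2 = 1 is (p_{k-1}, q_{k-1}) = (p_1, q_1); compute convergents through index 1.
Convergents (p_i = a_i*p_{i-1} + p_{i-2}, q_i = a_i*q_{i-1} + q_{i-2} with p_{-2}=0, p_{-1}=1, q_{-2}=1, q_{-1}=0):
  i=0: a_0=21, p_0 = 21*1 + 0 = 21, q_0 = 21*0 + 1 = 1.
  i=1: a_1=21, p_1 = 21*21 + 1 = 442, q_1 = 21*1 + 0 = 21.
Check: 442^2 - 443*21^2 = 195364 - 195363 = 1, so (x, y) = (442, 21) solves the equation, and by the theorem it is the least positive solution.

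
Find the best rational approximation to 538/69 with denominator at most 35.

Expand x = 538/69 as a continued fraction with the Euclidean algorithm:
  538 = 7*69 + 55, so a_0 = 7.
  69 = 1*55 + 14, so a_1 = 1.
  55 = 3*14 + 13, so a_2 = 3.
  14 = 1*13 + 1, so a_3 = 1.
  13 = 13*1 + 0, so a_4 = 13.
so x = [7; 1, 3, 1, 13].
Convergents (p_i = a_i*p_{i-1} + p_{i-2}, q_i = a_i*q_{i-1} + q_{i-2} with p_{-2}=0, p_{-1}=1, q_{-2}=1, q_{-1}=0), until the denominator exceeds 35:
  i=0: a_0=7, p_0 = 7*1 + 0 = 7, q_0 = 7*0 + 1 = 1.
  i=1: a_1=1, p_1 = 1*7 + 1 = 8, q_1 = 1*1 + 0 = 1.
  i=2: a_2=3, p_2 = 3*8 + 7 = 31, q_2 = 3*1 + 1 = 4.
  i=3: a_3=1, p_3 = 1*31 + 8 = 39, q_3 = 1*4 + 1 = 5.
  i=4: a_4=13, p_4 = 13*39 + 31 = 538, q_4 = 13*5 + 4 = 69.
q_4 = 69 > 35, so the last convergent with denominator <= 35 is p_3/q_3 = 39/5.
The closest fraction with denominator <= 35 is either p_3/q_3 or the intermediate fraction (k*p_3 + p_2)/(k*q_3 + q_2) with the largest k >= 1 whose denominator stays <= 35; these approach x as k grows, and every other convergent or intermediate fraction in range is farther away.
Largest k: floor((35 - q_2)/q_3) = floor((35 - 4)/5) = 6.
That gives (6*39 + 31)/(6*5 + 4) = 265/34.
Compare the errors: |x - 39/5| = |538*5 - 39*69|/(69*5) = 1/345, and |x - 265/34| = |538*34 - 265*69|/(69*34) = 7/2346.
Cross-multiplying, 1*2346 = 2346 < 2415 = 7*345, so 1/345 is smaller: the convergent 39/5 is closer to x than 265/34.

39/5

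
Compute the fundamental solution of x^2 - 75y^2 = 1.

First expand sqrt(75) as a continued fraction. With x_i = (sqrt(75) + m_i)/d_i and (m_0, d_0) = (0, 1): a_0 = floor(sqrt(75)) = 8, since 8^2 = 64 <= 75 < 81 = 9^2.
Iterate m_{i+1} = d_i*a_i - m_i, d_{i+1} = (75 - m_{i+1}^2)/d_i, a_{i+1} = floor((a_0 + m_{i+1})/d_{i+1}):
  m_1 = 1*8 - 0 = 8, d_1 = (75 - 8^2)/1 = 11/1 = 11, a_1 = floor((8 + 8)/11) = 1.
  m_2 = 11*1 - 8 = 3, d_2 = (75 - 3^2)/11 = 66/11 = 6, a_2 = floor((8 + 3)/6) = 1.
  m_3 = 6*1 - 3 = 3, d_3 = (75 - 3^2)/6 = 66/6 = 11, a_3 = floor((8 + 3)/11) = 1.
  m_4 = 11*1 - 3 = 8, d_4 = (75 - 8^2)/11 = 11/11 = 1, a_4 = floor((8 + 8)/1) = 16.
  m_5 = 1*16 - 8 = 8, d_5 = (75 - 8^2)/1 = 11/1 = 11: (m_5, d_5) = (m_1, d_1) = (8, 11), so from here the quotients repeat a_1, ..., a_4; the period length is 4.
So sqrt(75) = [8; (1, 1, 1, 16)] with period length k = 4.
k is even, so the fundamental solution of x^2 - 75y^2 = 1 is (p_{k-1}, q_{k-1}) = (p_3, q_3); compute convergents through index 3.
Convergents (p_i = a_i*p_{i-1} + p_{i-2}, q_i = a_i*q_{i-1} + q_{i-2} with p_{-2}=0, p_{-1}=1, q_{-2}=1, q_{-1}=0):
  i=0: a_0=8, p_0 = 8*1 + 0 = 8, q_0 = 8*0 + 1 = 1.
  i=1: a_1=1, p_1 = 1*8 + 1 = 9, q_1 = 1*1 + 0 = 1.
  i=2: a_2=1, p_2 = 1*9 + 8 = 17, q_2 = 1*1 + 1 = 2.
  i=3: a_3=1, p_3 = 1*17 + 9 = 26, q_3 = 1*2 + 1 = 3.
Check: 26^2 - 75*3^2 = 676 - 675 = 1, so (x, y) = (26, 3) solves the equation, and by the theorem it is the least positive solution.

(x, y) = (26, 3)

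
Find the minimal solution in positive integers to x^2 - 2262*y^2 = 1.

First expand sqrt(2262) as a continued fraction. With x_i = (sqrt(2262) + m_i)/d_i and (m_0, d_0) = (0, 1): a_0 = floor(sqrt(2262)) = 47, since 47^2 = 2209 <= 2262 < 2304 = 48^2.
Iterate m_{i+1} = d_i*a_i - m_i, d_{i+1} = (2262 - m_{i+1}^2)/d_i, a_{i+1} = floor((a_0 + m_{i+1})/d_{i+1}):
  m_1 = 1*47 - 0 = 47, d_1 = (2262 - 47^2)/1 = 53/1 = 53, a_1 = floor((47 + 47)/53) = 1.
  m_2 = 53*1 - 47 = 6, d_2 = (2262 - 6^2)/53 = 2226/53 = 42, a_2 = floor((47 + 6)/42) = 1.
  m_3 = 42*1 - 6 = 36, d_3 = (2262 - 36^2)/42 = 966/42 = 23, a_3 = floor((47 + 36)/23) = 3.
  m_4 = 23*3 - 36 = 33, d_4 = (2262 - 33^2)/23 = 1173/23 = 51, a_4 = floor((47 + 33)/51) = 1.
  m_5 = 51*1 - 33 = 18, d_5 = (2262 - 18^2)/51 = 1938/51 = 38, a_5 = floor((47 + 18)/38) = 1.
  m_6 = 38*1 - 18 = 20, d_6 = (2262 - 20^2)/38 = 1862/38 = 49, a_6 = floor((47 + 20)/49) = 1.
  m_7 = 49*1 - 20 = 29, d_7 = (2262 - 29^2)/49 = 1421/49 = 29, a_7 = floor((47 + 29)/29) = 2.
  m_8 = 29*2 - 29 = 29, d_8 = (2262 - 29^2)/29 = 1421/29 = 49, a_8 = floor((47 + 29)/49) = 1.
  m_9 = 49*1 - 29 = 20, d_9 = (2262 - 20^2)/49 = 1862/49 = 38, a_9 = floor((47 + 20)/38) = 1.
  m_10 = 38*1 - 20 = 18, d_10 = (2262 - 18^2)/38 = 1938/38 = 51, a_10 = floor((47 + 18)/51) = 1.
  m_11 = 51*1 - 18 = 33, d_11 = (2262 - 33^2)/51 = 1173/51 = 23, a_11 = floor((47 + 33)/23) = 3.
  m_12 = 23*3 - 33 = 36, d_12 = (2262 - 36^2)/23 = 966/23 = 42, a_12 = floor((47 + 36)/42) = 1.
  m_13 = 42*1 - 36 = 6, d_13 = (2262 - 6^2)/42 = 2226/42 = 53, a_13 = floor((47 + 6)/53) = 1.
  m_14 = 53*1 - 6 = 47, d_14 = (2262 - 47^2)/53 = 53/53 = 1, a_14 = floor((47 + 47)/1) = 94.
  m_15 = 1*94 - 47 = 47, d_15 = (2262 - 47^2)/1 = 53/1 = 53: (m_15, d_15) = (m_1, d_1) = (47, 53), so from here the quotients repeat a_1, ..., a_14; the period length is 14.
So sqrt(2262) = [47; (1, 1, 3, 1, 1, 1, 2, 1, 1, 1, 3, 1, 1, 94)] with period length k = 14.
k is even, so the fundamental solution of x^2 - 2262y^2 = 1 is (p_{k-1}, q_{k-1}) = (p_13, q_13); compute convergents through index 13.
Convergents (p_i = a_i*p_{i-1} + p_{i-2}, q_i = a_i*q_{i-1} + q_{i-2} with p_{-2}=0, p_{-1}=1, q_{-2}=1, q_{-1}=0):
  i=0: a_0=47, p_0 = 47*1 + 0 = 47, q_0 = 47*0 + 1 = 1.
  i=1: a_1=1, p_1 = 1*47 + 1 = 48, q_1 = 1*1 + 0 = 1.
  i=2: a_2=1, p_2 = 1*48 + 47 = 95, q_2 = 1*1 + 1 = 2.
  i=3: a_3=3, p_3 = 3*95 + 48 = 333, q_3 = 3*2 + 1 = 7.
  i=4: a_4=1, p_4 = 1*333 + 95 = 428, q_4 = 1*7 + 2 = 9.
  i=5: a_5=1, p_5 = 1*428 + 333 = 761, q_5 = 1*9 + 7 = 16.
  i=6: a_6=1, p_6 = 1*761 + 428 = 1189, q_6 = 1*16 + 9 = 25.
  i=7: a_7=2, p_7 = 2*1189 + 761 = 3139, q_7 = 2*25 + 16 = 66.
  i=8: a_8=1, p_8 = 1*3139 + 1189 = 4328, q_8 = 1*66 + 25 = 91.
  i=9: a_9=1, p_9 = 1*4328 + 3139 = 7467, q_9 = 1*91 + 66 = 157.
  i=10: a_10=1, p_10 = 1*7467 + 4328 = 11795, q_10 = 1*157 + 91 = 248.
  i=11: a_11=3, p_11 = 3*11795 + 7467 = 42852, q_11 = 3*248 + 157 = 901.
  i=12: a_12=1, p_12 = 1*42852 + 11795 = 54647, q_12 = 1*901 + 248 = 1149.
  i=13: a_13=1, p_13 = 1*54647 + 42852 = 97499, q_13 = 1*1149 + 901 = 2050.
Check: 97499^2 - 2262*2050^2 = 9506055001 - 9506055000 = 1, so (x, y) = (97499, 2050) solves the equation, and by the theorem it is the least positive solution.

(x, y) = (97499, 2050)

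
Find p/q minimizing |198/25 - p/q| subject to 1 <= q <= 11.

87/11

Expand x = 198/25 as a continued fraction with the Euclidean algorithm:
  198 = 7*25 + 23, so a_0 = 7.
  25 = 1*23 + 2, so a_1 = 1.
  23 = 11*2 + 1, so a_2 = 11.
  2 = 2*1 + 0, so a_3 = 2.
so x = [7; 1, 11, 2].
Convergents (p_i = a_i*p_{i-1} + p_{i-2}, q_i = a_i*q_{i-1} + q_{i-2} with p_{-2}=0, p_{-1}=1, q_{-2}=1, q_{-1}=0), until the denominator exceeds 11:
  i=0: a_0=7, p_0 = 7*1 + 0 = 7, q_0 = 7*0 + 1 = 1.
  i=1: a_1=1, p_1 = 1*7 + 1 = 8, q_1 = 1*1 + 0 = 1.
  i=2: a_2=11, p_2 = 11*8 + 7 = 95, q_2 = 11*1 + 1 = 12.
q_2 = 12 > 11, so the last convergent with denominator <= 11 is p_1/q_1 = 8/1.
The closest fraction with denominator <= 11 is either p_1/q_1 or the intermediate fraction (k*p_1 + p_0)/(k*q_1 + q_0) with the largest k >= 1 whose denominator stays <= 11; these approach x as k grows, and every other convergent or intermediate fraction in range is farther away.
Largest k: floor((11 - q_0)/q_1) = floor((11 - 1)/1) = 10.
That gives (10*8 + 7)/(10*1 + 1) = 87/11.
Compare the errors: |x - 8/1| = |198*1 - 8*25|/(25*1) = 2/25, and |x - 87/11| = |198*11 - 87*25|/(25*11) = 3/275.
Cross-multiplying, 3*25 = 75 < 550 = 2*275, so 3/275 is smaller: the intermediate fraction 87/11 is closer to x than 8/1.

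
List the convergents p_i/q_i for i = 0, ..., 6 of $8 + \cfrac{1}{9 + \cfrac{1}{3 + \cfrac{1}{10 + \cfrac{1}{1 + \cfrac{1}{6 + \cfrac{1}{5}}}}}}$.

8/1, 73/9, 227/28, 2343/289, 2570/317, 17763/2191, 91385/11272

Using the convergent recurrence p_i = a_i*p_{i-1} + p_{i-2}, q_i = a_i*q_{i-1} + q_{i-2} with p_{-2}=0, p_{-1}=1, q_{-2}=1, q_{-1}=0:
  i=0: a_0=8, p_0 = 8*1 + 0 = 8, q_0 = 8*0 + 1 = 1.
  i=1: a_1=9, p_1 = 9*8 + 1 = 73, q_1 = 9*1 + 0 = 9.
  i=2: a_2=3, p_2 = 3*73 + 8 = 227, q_2 = 3*9 + 1 = 28.
  i=3: a_3=10, p_3 = 10*227 + 73 = 2343, q_3 = 10*28 + 9 = 289.
  i=4: a_4=1, p_4 = 1*2343 + 227 = 2570, q_4 = 1*289 + 28 = 317.
  i=5: a_5=6, p_5 = 6*2570 + 2343 = 17763, q_5 = 6*317 + 289 = 2191.
  i=6: a_6=5, p_6 = 5*17763 + 2570 = 91385, q_6 = 5*2191 + 317 = 11272.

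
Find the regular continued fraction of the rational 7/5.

Run the Euclidean algorithm on 7 and 5; the successive quotients are the partial quotients a_0, a_1, ... (each step inverts the fractional part left over by the previous one):
  7 = 1*5 + 2, so a_0 = 1.
  5 = 2*2 + 1, so a_1 = 2.
  2 = 2*1 + 0, so a_2 = 2.
The remainder reaches 0 after 3 divisions, so the expansion has 3 partial quotients, read off in order.

[1; 2, 2]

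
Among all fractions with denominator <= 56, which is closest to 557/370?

Expand x = 557/370 as a continued fraction with the Euclidean algorithm:
  557 = 1*370 + 187, so a_0 = 1.
  370 = 1*187 + 183, so a_1 = 1.
  187 = 1*183 + 4, so a_2 = 1.
  183 = 45*4 + 3, so a_3 = 45.
  4 = 1*3 + 1, so a_4 = 1.
  3 = 3*1 + 0, so a_5 = 3.
so x = [1; 1, 1, 45, 1, 3].
Convergents (p_i = a_i*p_{i-1} + p_{i-2}, q_i = a_i*q_{i-1} + q_{i-2} with p_{-2}=0, p_{-1}=1, q_{-2}=1, q_{-1}=0), until the denominator exceeds 56:
  i=0: a_0=1, p_0 = 1*1 + 0 = 1, q_0 = 1*0 + 1 = 1.
  i=1: a_1=1, p_1 = 1*1 + 1 = 2, q_1 = 1*1 + 0 = 1.
  i=2: a_2=1, p_2 = 1*2 + 1 = 3, q_2 = 1*1 + 1 = 2.
  i=3: a_3=45, p_3 = 45*3 + 2 = 137, q_3 = 45*2 + 1 = 91.
q_3 = 91 > 56, so the last convergent with denominator <= 56 is p_2/q_2 = 3/2.
The closest fraction with denominator <= 56 is either p_2/q_2 or the intermediate fraction (k*p_2 + p_1)/(k*q_2 + q_1) with the largest k >= 1 whose denominator stays <= 56; these approach x as k grows, and every other convergent or intermediate fraction in range is farther away.
Largest k: floor((56 - q_1)/q_2) = floor((56 - 1)/2) = 27.
That gives (27*3 + 2)/(27*2 + 1) = 83/55.
Compare the errors: |x - 3/2| = |557*2 - 3*370|/(370*2) = 4/740, and |x - 83/55| = |557*55 - 83*370|/(370*55) = 75/20350.
Cross-multiplying, 75*740 = 55500 < 81400 = 4*20350, so 75/20350 is smaller: the intermediate fraction 83/55 is closer to x than 3/2.

83/55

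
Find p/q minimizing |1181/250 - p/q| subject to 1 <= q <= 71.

Expand x = 1181/250 as a continued fraction with the Euclidean algorithm:
  1181 = 4*250 + 181, so a_0 = 4.
  250 = 1*181 + 69, so a_1 = 1.
  181 = 2*69 + 43, so a_2 = 2.
  69 = 1*43 + 26, so a_3 = 1.
  43 = 1*26 + 17, so a_4 = 1.
  26 = 1*17 + 9, so a_5 = 1.
  17 = 1*9 + 8, so a_6 = 1.
  9 = 1*8 + 1, so a_7 = 1.
  8 = 8*1 + 0, so a_8 = 8.
so x = [4; 1, 2, 1, 1, 1, 1, 1, 8].
Convergents (p_i = a_i*p_{i-1} + p_{i-2}, q_i = a_i*q_{i-1} + q_{i-2} with p_{-2}=0, p_{-1}=1, q_{-2}=1, q_{-1}=0), until the denominator exceeds 71:
  i=0: a_0=4, p_0 = 4*1 + 0 = 4, q_0 = 4*0 + 1 = 1.
  i=1: a_1=1, p_1 = 1*4 + 1 = 5, q_1 = 1*1 + 0 = 1.
  i=2: a_2=2, p_2 = 2*5 + 4 = 14, q_2 = 2*1 + 1 = 3.
  i=3: a_3=1, p_3 = 1*14 + 5 = 19, q_3 = 1*3 + 1 = 4.
  i=4: a_4=1, p_4 = 1*19 + 14 = 33, q_4 = 1*4 + 3 = 7.
  i=5: a_5=1, p_5 = 1*33 + 19 = 52, q_5 = 1*7 + 4 = 11.
  i=6: a_6=1, p_6 = 1*52 + 33 = 85, q_6 = 1*11 + 7 = 18.
  i=7: a_7=1, p_7 = 1*85 + 52 = 137, q_7 = 1*18 + 11 = 29.
  i=8: a_8=8, p_8 = 8*137 + 85 = 1181, q_8 = 8*29 + 18 = 250.
q_8 = 250 > 71, so the last convergent with denominator <= 71 is p_7/q_7 = 137/29.
The closest fraction with denominator <= 71 is either p_7/q_7 or the intermediate fraction (k*p_7 + p_6)/(k*q_7 + q_6) with the largest k >= 1 whose denominator stays <= 71; these approach x as k grows, and every other convergent or intermediate fraction in range is farther away.
Largest k: floor((71 - q_6)/q_7) = floor((71 - 18)/29) = 1.
That gives (1*137 + 85)/(1*29 + 18) = 222/47.
Compare the errors: |x - 137/29| = |1181*29 - 137*250|/(250*29) = 1/7250, and |x - 222/47| = |1181*47 - 222*250|/(250*47) = 7/11750.
Cross-multiplying, 1*11750 = 11750 < 50750 = 7*7250, so 1/7250 is smaller: the convergent 137/29 is closer to x than 222/47.

137/29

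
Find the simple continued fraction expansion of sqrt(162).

[12; (1, 2, 1, 2, 12, 2, 1, 2, 1, 24)]

Write x_i = (sqrt(162) + m_i)/d_i with (m_0, d_0) = (0, 1). a_0 = floor(sqrt(162)) = 12, since 12^2 = 144 <= 162 < 169 = 13^2.
Iterate m_{i+1} = d_i*a_i - m_i, d_{i+1} = (162 - m_{i+1}^2)/d_i, a_{i+1} = floor((a_0 + m_{i+1})/d_{i+1}):
  m_1 = 1*12 - 0 = 12, d_1 = (162 - 12^2)/1 = 18/1 = 18, a_1 = floor((12 + 12)/18) = 1.
  m_2 = 18*1 - 12 = 6, d_2 = (162 - 6^2)/18 = 126/18 = 7, a_2 = floor((12 + 6)/7) = 2.
  m_3 = 7*2 - 6 = 8, d_3 = (162 - 8^2)/7 = 98/7 = 14, a_3 = floor((12 + 8)/14) = 1.
  m_4 = 14*1 - 8 = 6, d_4 = (162 - 6^2)/14 = 126/14 = 9, a_4 = floor((12 + 6)/9) = 2.
  m_5 = 9*2 - 6 = 12, d_5 = (162 - 12^2)/9 = 18/9 = 2, a_5 = floor((12 + 12)/2) = 12.
  m_6 = 2*12 - 12 = 12, d_6 = (162 - 12^2)/2 = 18/2 = 9, a_6 = floor((12 + 12)/9) = 2.
  m_7 = 9*2 - 12 = 6, d_7 = (162 - 6^2)/9 = 126/9 = 14, a_7 = floor((12 + 6)/14) = 1.
  m_8 = 14*1 - 6 = 8, d_8 = (162 - 8^2)/14 = 98/14 = 7, a_8 = floor((12 + 8)/7) = 2.
  m_9 = 7*2 - 8 = 6, d_9 = (162 - 6^2)/7 = 126/7 = 18, a_9 = floor((12 + 6)/18) = 1.
  m_10 = 18*1 - 6 = 12, d_10 = (162 - 12^2)/18 = 18/18 = 1, a_10 = floor((12 + 12)/1) = 24.
  m_11 = 1*24 - 12 = 12, d_11 = (162 - 12^2)/1 = 18/1 = 18: (m_11, d_11) = (m_1, d_1) = (12, 18), so from here the quotients repeat a_1, ..., a_10; the period length is 10.
Hence the expansion of sqrt(162) is a_0 = 12 followed by the repeating block 1, 2, 1, 2, 12, 2, 1, 2, 1, 24 (period 10).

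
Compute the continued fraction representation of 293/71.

Run the Euclidean algorithm on 293 and 71; the successive quotients are the partial quotients a_0, a_1, ... (each step inverts the fractional part left over by the previous one):
  293 = 4*71 + 9, so a_0 = 4.
  71 = 7*9 + 8, so a_1 = 7.
  9 = 1*8 + 1, so a_2 = 1.
  8 = 8*1 + 0, so a_3 = 8.
The remainder reaches 0 after 4 divisions, so the expansion has 4 partial quotients, read off in order.

[4; 7, 1, 8]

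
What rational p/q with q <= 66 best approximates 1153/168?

Expand x = 1153/168 as a continued fraction with the Euclidean algorithm:
  1153 = 6*168 + 145, so a_0 = 6.
  168 = 1*145 + 23, so a_1 = 1.
  145 = 6*23 + 7, so a_2 = 6.
  23 = 3*7 + 2, so a_3 = 3.
  7 = 3*2 + 1, so a_4 = 3.
  2 = 2*1 + 0, so a_5 = 2.
so x = [6; 1, 6, 3, 3, 2].
Convergents (p_i = a_i*p_{i-1} + p_{i-2}, q_i = a_i*q_{i-1} + q_{i-2} with p_{-2}=0, p_{-1}=1, q_{-2}=1, q_{-1}=0), until the denominator exceeds 66:
  i=0: a_0=6, p_0 = 6*1 + 0 = 6, q_0 = 6*0 + 1 = 1.
  i=1: a_1=1, p_1 = 1*6 + 1 = 7, q_1 = 1*1 + 0 = 1.
  i=2: a_2=6, p_2 = 6*7 + 6 = 48, q_2 = 6*1 + 1 = 7.
  i=3: a_3=3, p_3 = 3*48 + 7 = 151, q_3 = 3*7 + 1 = 22.
  i=4: a_4=3, p_4 = 3*151 + 48 = 501, q_4 = 3*22 + 7 = 73.
q_4 = 73 > 66, so the last convergent with denominator <= 66 is p_3/q_3 = 151/22.
The closest fraction with denominator <= 66 is either p_3/q_3 or the intermediate fraction (k*p_3 + p_2)/(k*q_3 + q_2) with the largest k >= 1 whose denominator stays <= 66; these approach x as k grows, and every other convergent or intermediate fraction in range is farther away.
Largest k: floor((66 - q_2)/q_3) = floor((66 - 7)/22) = 2.
That gives (2*151 + 48)/(2*22 + 7) = 350/51.
Compare the errors: |x - 151/22| = |1153*22 - 151*168|/(168*22) = 2/3696, and |x - 350/51| = |1153*51 - 350*168|/(168*51) = 3/8568.
Cross-multiplying, 3*3696 = 11088 < 17136 = 2*8568, so 3/8568 is smaller: the intermediate fraction 350/51 is closer to x than 151/22.

350/51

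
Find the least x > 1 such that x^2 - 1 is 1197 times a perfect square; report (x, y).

First expand sqrt(1197) as a continued fraction. With x_i = (sqrt(1197) + m_i)/d_i and (m_0, d_0) = (0, 1): a_0 = floor(sqrt(1197)) = 34, since 34^2 = 1156 <= 1197 < 1225 = 35^2.
Iterate m_{i+1} = d_i*a_i - m_i, d_{i+1} = (1197 - m_{i+1}^2)/d_i, a_{i+1} = floor((a_0 + m_{i+1})/d_{i+1}):
  m_1 = 1*34 - 0 = 34, d_1 = (1197 - 34^2)/1 = 41/1 = 41, a_1 = floor((34 + 34)/41) = 1.
  m_2 = 41*1 - 34 = 7, d_2 = (1197 - 7^2)/41 = 1148/41 = 28, a_2 = floor((34 + 7)/28) = 1.
  m_3 = 28*1 - 7 = 21, d_3 = (1197 - 21^2)/28 = 756/28 = 27, a_3 = floor((34 + 21)/27) = 2.
  m_4 = 27*2 - 21 = 33, d_4 = (1197 - 33^2)/27 = 108/27 = 4, a_4 = floor((34 + 33)/4) = 16.
  m_5 = 4*16 - 33 = 31, d_5 = (1197 - 31^2)/4 = 236/4 = 59, a_5 = floor((34 + 31)/59) = 1.
  m_6 = 59*1 - 31 = 28, d_6 = (1197 - 28^2)/59 = 413/59 = 7, a_6 = floor((34 + 28)/7) = 8.
  m_7 = 7*8 - 28 = 28, d_7 = (1197 - 28^2)/7 = 413/7 = 59, a_7 = floor((34 + 28)/59) = 1.
  m_8 = 59*1 - 28 = 31, d_8 = (1197 - 31^2)/59 = 236/59 = 4, a_8 = floor((34 + 31)/4) = 16.
  m_9 = 4*16 - 31 = 33, d_9 = (1197 - 33^2)/4 = 108/4 = 27, a_9 = floor((34 + 33)/27) = 2.
  m_10 = 27*2 - 33 = 21, d_10 = (1197 - 21^2)/27 = 756/27 = 28, a_10 = floor((34 + 21)/28) = 1.
  m_11 = 28*1 - 21 = 7, d_11 = (1197 - 7^2)/28 = 1148/28 = 41, a_11 = floor((34 + 7)/41) = 1.
  m_12 = 41*1 - 7 = 34, d_12 = (1197 - 34^2)/41 = 41/41 = 1, a_12 = floor((34 + 34)/1) = 68.
  m_13 = 1*68 - 34 = 34, d_13 = (1197 - 34^2)/1 = 41/1 = 41: (m_13, d_13) = (m_1, d_1) = (34, 41), so from here the quotients repeat a_1, ..., a_12; the period length is 12.
So sqrt(1197) = [34; (1, 1, 2, 16, 1, 8, 1, 16, 2, 1, 1, 68)] with period length k = 12.
k is even, so the fundamental solution of x^2 - 1197y^2 = 1 is (p_{k-1}, q_{k-1}) = (p_11, q_11); compute convergents through index 11.
Convergents (p_i = a_i*p_{i-1} + p_{i-2}, q_i = a_i*q_{i-1} + q_{i-2} with p_{-2}=0, p_{-1}=1, q_{-2}=1, q_{-1}=0):
  i=0: a_0=34, p_0 = 34*1 + 0 = 34, q_0 = 34*0 + 1 = 1.
  i=1: a_1=1, p_1 = 1*34 + 1 = 35, q_1 = 1*1 + 0 = 1.
  i=2: a_2=1, p_2 = 1*35 + 34 = 69, q_2 = 1*1 + 1 = 2.
  i=3: a_3=2, p_3 = 2*69 + 35 = 173, q_3 = 2*2 + 1 = 5.
  i=4: a_4=16, p_4 = 16*173 + 69 = 2837, q_4 = 16*5 + 2 = 82.
  i=5: a_5=1, p_5 = 1*2837 + 173 = 3010, q_5 = 1*82 + 5 = 87.
  i=6: a_6=8, p_6 = 8*3010 + 2837 = 26917, q_6 = 8*87 + 82 = 778.
  i=7: a_7=1, p_7 = 1*26917 + 3010 = 29927, q_7 = 1*778 + 87 = 865.
  i=8: a_8=16, p_8 = 16*29927 + 26917 = 505749, q_8 = 16*865 + 778 = 14618.
  i=9: a_9=2, p_9 = 2*505749 + 29927 = 1041425, q_9 = 2*14618 + 865 = 30101.
  i=10: a_10=1, p_10 = 1*1041425 + 505749 = 1547174, q_10 = 1*30101 + 14618 = 44719.
  i=11: a_11=1, p_11 = 1*1547174 + 1041425 = 2588599, q_11 = 1*44719 + 30101 = 74820.
Check: 2588599^2 - 1197*74820^2 = 6700844782801 - 6700844782800 = 1, so (x, y) = (2588599, 74820) solves the equation, and by the theorem it is the least positive solution.

(x, y) = (2588599, 74820)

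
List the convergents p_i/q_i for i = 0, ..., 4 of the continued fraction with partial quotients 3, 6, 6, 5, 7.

Using the convergent recurrence p_i = a_i*p_{i-1} + p_{i-2}, q_i = a_i*q_{i-1} + q_{i-2} with p_{-2}=0, p_{-1}=1, q_{-2}=1, q_{-1}=0:
  i=0: a_0=3, p_0 = 3*1 + 0 = 3, q_0 = 3*0 + 1 = 1.
  i=1: a_1=6, p_1 = 6*3 + 1 = 19, q_1 = 6*1 + 0 = 6.
  i=2: a_2=6, p_2 = 6*19 + 3 = 117, q_2 = 6*6 + 1 = 37.
  i=3: a_3=5, p_3 = 5*117 + 19 = 604, q_3 = 5*37 + 6 = 191.
  i=4: a_4=7, p_4 = 7*604 + 117 = 4345, q_4 = 7*191 + 37 = 1374.

3/1, 19/6, 117/37, 604/191, 4345/1374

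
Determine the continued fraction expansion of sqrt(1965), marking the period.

Write x_i = (sqrt(1965) + m_i)/d_i with (m_0, d_0) = (0, 1). a_0 = floor(sqrt(1965)) = 44, since 44^2 = 1936 <= 1965 < 2025 = 45^2.
Iterate m_{i+1} = d_i*a_i - m_i, d_{i+1} = (1965 - m_{i+1}^2)/d_i, a_{i+1} = floor((a_0 + m_{i+1})/d_{i+1}):
  m_1 = 1*44 - 0 = 44, d_1 = (1965 - 44^2)/1 = 29/1 = 29, a_1 = floor((44 + 44)/29) = 3.
  m_2 = 29*3 - 44 = 43, d_2 = (1965 - 43^2)/29 = 116/29 = 4, a_2 = floor((44 + 43)/4) = 21.
  m_3 = 4*21 - 43 = 41, d_3 = (1965 - 41^2)/4 = 284/4 = 71, a_3 = floor((44 + 41)/71) = 1.
  m_4 = 71*1 - 41 = 30, d_4 = (1965 - 30^2)/71 = 1065/71 = 15, a_4 = floor((44 + 30)/15) = 4.
  m_5 = 15*4 - 30 = 30, d_5 = (1965 - 30^2)/15 = 1065/15 = 71, a_5 = floor((44 + 30)/71) = 1.
  m_6 = 71*1 - 30 = 41, d_6 = (1965 - 41^2)/71 = 284/71 = 4, a_6 = floor((44 + 41)/4) = 21.
  m_7 = 4*21 - 41 = 43, d_7 = (1965 - 43^2)/4 = 116/4 = 29, a_7 = floor((44 + 43)/29) = 3.
  m_8 = 29*3 - 43 = 44, d_8 = (1965 - 44^2)/29 = 29/29 = 1, a_8 = floor((44 + 44)/1) = 88.
  m_9 = 1*88 - 44 = 44, d_9 = (1965 - 44^2)/1 = 29/1 = 29: (m_9, d_9) = (m_1, d_1) = (44, 29), so from here the quotients repeat a_1, ..., a_8; the period length is 8.
Hence the expansion of sqrt(1965) is a_0 = 44 followed by the repeating block 3, 21, 1, 4, 1, 21, 3, 88 (period 8).

[44; (3, 21, 1, 4, 1, 21, 3, 88)]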